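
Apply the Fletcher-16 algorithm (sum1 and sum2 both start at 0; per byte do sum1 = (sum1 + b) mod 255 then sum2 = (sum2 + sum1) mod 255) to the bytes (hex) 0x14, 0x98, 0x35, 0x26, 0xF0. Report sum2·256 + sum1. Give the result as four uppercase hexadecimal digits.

Running sums (mod 255):
  after byte 0 (0x14): sum1=20, sum2=20
  after byte 1 (0x98): sum1=172, sum2=192
  after byte 2 (0x35): sum1=225, sum2=162
  after byte 3 (0x26): sum1=8, sum2=170
  after byte 4 (0xF0): sum1=248, sum2=163
Checksum = sum2·256 + sum1 = 163·256 + 248 = 41976 = 0xA3F8.

A3F8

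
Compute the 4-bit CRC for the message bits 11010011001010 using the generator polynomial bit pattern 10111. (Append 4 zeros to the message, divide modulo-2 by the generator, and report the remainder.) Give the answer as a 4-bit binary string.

1101

Append 4 zeros: 110100110010100000. Divide by 10111 (XOR where the leading bit is 1):
  pos 0: 11010 XOR 10111 = 01101
  pos 1: 11010 XOR 10111 = 01101
  pos 2: 11011 XOR 10111 = 01100
  pos 3: 11001 XOR 10111 = 01110
  pos 4: 11100 XOR 10111 = 01011
  pos 5: 10110 XOR 10111 = 00001
  pos 9: 11010 XOR 10111 = 01101
  pos 10: 11010 XOR 10111 = 01101
  pos 11: 11010 XOR 10111 = 01101
  pos 12: 11010 XOR 10111 = 01101
  pos 13: 11010 XOR 10111 = 01101
Remainder (last 4 bits) = 1101. This is the CRC / FCS.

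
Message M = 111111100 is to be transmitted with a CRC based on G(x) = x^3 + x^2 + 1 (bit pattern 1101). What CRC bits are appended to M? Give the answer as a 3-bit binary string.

Append 3 zeros: 111111100000. Divide by 1101 (XOR where the leading bit is 1):
  pos 0: 1111 XOR 1101 = 0010
  pos 2: 1011 XOR 1101 = 0110
  pos 3: 1101 XOR 1101 = 0000
Remainder (last 3 bits) = 000. This is the CRC / FCS.

000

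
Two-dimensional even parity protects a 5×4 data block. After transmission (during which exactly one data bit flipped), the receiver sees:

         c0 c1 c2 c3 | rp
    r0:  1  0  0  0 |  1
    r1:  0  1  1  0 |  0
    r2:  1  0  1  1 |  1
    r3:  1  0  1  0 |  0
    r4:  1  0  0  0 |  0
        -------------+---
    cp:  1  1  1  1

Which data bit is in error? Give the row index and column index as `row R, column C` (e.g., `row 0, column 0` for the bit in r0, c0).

Recompute each row's even parity and compare to rp:
  r0: data parity 1, sent rp 1 → ok
  r1: data parity 0, sent rp 0 → ok
  r2: data parity 1, sent rp 1 → ok
  r3: data parity 0, sent rp 0 → ok
  r4: data parity 1, sent rp 0 → mismatch
Recompute each column's even parity and compare to cp:
  c0: data parity 0, sent cp 1 → mismatch
  c1: data parity 1, sent cp 1 → ok
  c2: data parity 1, sent cp 1 → ok
  c3: data parity 1, sent cp 1 → ok
Exactly one row (r4) and one column (c0) fail → the flipped bit is at their intersection.

row 4, column 0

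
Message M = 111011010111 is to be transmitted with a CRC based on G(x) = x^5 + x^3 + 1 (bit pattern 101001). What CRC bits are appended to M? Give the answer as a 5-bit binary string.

Append 5 zeros: 11101101011100000. Divide by 101001 (XOR where the leading bit is 1):
  pos 0: 111011 XOR 101001 = 010010
  pos 1: 100100 XOR 101001 = 001101
  pos 3: 110110 XOR 101001 = 011111
  pos 4: 111111 XOR 101001 = 010110
  pos 5: 101101 XOR 101001 = 000100
  pos 8: 100100 XOR 101001 = 001101
  pos 10: 110100 XOR 101001 = 011101
  pos 11: 111010 XOR 101001 = 010011
Remainder (last 5 bits) = 10011. This is the CRC / FCS.

10011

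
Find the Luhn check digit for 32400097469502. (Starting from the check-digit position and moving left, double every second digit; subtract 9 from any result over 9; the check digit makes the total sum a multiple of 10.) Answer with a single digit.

Partial digits right→left: 2 0 5 9 6 4 7 9 0 0 0 4 2 3
Double every second digit counting from the check-digit position (so the 1st, 3rd, 5th, ... of the partial from the right).
  doubled (with −9 where >9): 4 1 3 5 0 0 4 → sum 17
  kept as-is: 0 9 4 9 0 4 3 → sum 29
Total = 17 + 29 = 46.
Check digit = (10 − (46 mod 10)) mod 10 = 4.

4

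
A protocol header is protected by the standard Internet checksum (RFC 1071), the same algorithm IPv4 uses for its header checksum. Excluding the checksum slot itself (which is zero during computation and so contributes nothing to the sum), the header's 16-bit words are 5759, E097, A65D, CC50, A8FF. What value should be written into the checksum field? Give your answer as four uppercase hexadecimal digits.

One's-complement addition (fold any carry out of bit 15 back into bit 0):
  0x5759 + 0xE097 = 0x137F0 → wrap carry → 0x37F1
  0x37F1 + 0xA65D = 0x0DE4E
  0xDE4E + 0xCC50 = 0x1AA9E → wrap carry → 0xAA9F
  0xAA9F + 0xA8FF = 0x1539E → wrap carry → 0x539F
One's-complement sum = 0x539F.
Checksum = ~0x539F & 0xFFFF = 0xAC60.

AC60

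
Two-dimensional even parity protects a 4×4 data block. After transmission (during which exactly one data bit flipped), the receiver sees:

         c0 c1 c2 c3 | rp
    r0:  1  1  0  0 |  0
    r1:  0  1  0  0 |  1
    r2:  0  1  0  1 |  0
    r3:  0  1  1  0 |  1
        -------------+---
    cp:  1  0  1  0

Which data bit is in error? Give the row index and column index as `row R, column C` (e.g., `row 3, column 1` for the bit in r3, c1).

Recompute each row's even parity and compare to rp:
  r0: data parity 0, sent rp 0 → ok
  r1: data parity 1, sent rp 1 → ok
  r2: data parity 0, sent rp 0 → ok
  r3: data parity 0, sent rp 1 → mismatch
Recompute each column's even parity and compare to cp:
  c0: data parity 1, sent cp 1 → ok
  c1: data parity 0, sent cp 0 → ok
  c2: data parity 1, sent cp 1 → ok
  c3: data parity 1, sent cp 0 → mismatch
Exactly one row (r3) and one column (c3) fail → the flipped bit is at their intersection.

row 3, column 3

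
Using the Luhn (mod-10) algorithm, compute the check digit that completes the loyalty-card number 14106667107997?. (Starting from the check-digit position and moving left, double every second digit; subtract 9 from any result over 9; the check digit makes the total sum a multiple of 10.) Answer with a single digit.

Partial digits right→left: 7 9 9 7 0 1 7 6 6 6 0 1 4 1
Double every second digit counting from the check-digit position (so the 1st, 3rd, 5th, ... of the partial from the right).
  doubled (with −9 where >9): 5 9 0 5 3 0 8 → sum 30
  kept as-is: 9 7 1 6 6 1 1 → sum 31
Total = 30 + 31 = 61.
Check digit = (10 − (61 mod 10)) mod 10 = 9.

9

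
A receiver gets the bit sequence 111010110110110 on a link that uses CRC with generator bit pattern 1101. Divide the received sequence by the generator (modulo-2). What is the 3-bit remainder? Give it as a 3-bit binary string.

Modulo-2 division of 111010110110110 by 1101:
  pos 0: 1110 XOR 1101 = 0011
  pos 2: 1110 XOR 1101 = 0011
  pos 4: 1111 XOR 1101 = 0010
  pos 6: 1001 XOR 1101 = 0100
  pos 7: 1001 XOR 1101 = 0100
  pos 8: 1000 XOR 1101 = 0101
  pos 9: 1011 XOR 1101 = 0110
  pos 10: 1101 XOR 1101 = 0000
Remainder = 000 (zero — the frame passes the CRC check).

000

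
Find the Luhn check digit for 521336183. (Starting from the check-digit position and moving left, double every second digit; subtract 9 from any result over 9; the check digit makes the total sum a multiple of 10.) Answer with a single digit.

Partial digits right→left: 3 8 1 6 3 3 1 2 5
Double every second digit counting from the check-digit position (so the 1st, 3rd, 5th, ... of the partial from the right).
  doubled (with −9 where >9): 6 2 6 2 1 → sum 17
  kept as-is: 8 6 3 2 → sum 19
Total = 17 + 19 = 36.
Check digit = (10 − (36 mod 10)) mod 10 = 4.

4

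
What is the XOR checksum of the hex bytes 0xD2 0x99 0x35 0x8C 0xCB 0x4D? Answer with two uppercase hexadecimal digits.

XOR the bytes together:
  start with 0xD2
  0xD2 ⊕ 0x99 = 0x4B
  0x4B ⊕ 0x35 = 0x7E
  0x7E ⊕ 0x8C = 0xF2
  0xF2 ⊕ 0xCB = 0x39
  0x39 ⊕ 0x4D = 0x74

74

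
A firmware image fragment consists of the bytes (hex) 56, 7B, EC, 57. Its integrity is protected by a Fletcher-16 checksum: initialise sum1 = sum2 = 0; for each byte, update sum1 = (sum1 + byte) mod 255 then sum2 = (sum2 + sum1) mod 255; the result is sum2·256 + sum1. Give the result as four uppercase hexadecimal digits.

Running sums (mod 255):
  after byte 0 (56): sum1=86, sum2=86
  after byte 1 (7B): sum1=209, sum2=40
  after byte 2 (EC): sum1=190, sum2=230
  after byte 3 (57): sum1=22, sum2=252
Checksum = sum2·256 + sum1 = 252·256 + 22 = 64534 = 0xFC16.

FC16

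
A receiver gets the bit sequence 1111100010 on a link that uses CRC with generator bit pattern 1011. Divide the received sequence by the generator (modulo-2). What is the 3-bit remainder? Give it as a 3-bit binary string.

Modulo-2 division of 1111100010 by 1011:
  pos 0: 1111 XOR 1011 = 0100
  pos 1: 1001 XOR 1011 = 0010
  pos 3: 1000 XOR 1011 = 0011
  pos 5: 1101 XOR 1011 = 0110
  pos 6: 1100 XOR 1011 = 0111
Remainder = 111 (nonzero — an error is detected).

111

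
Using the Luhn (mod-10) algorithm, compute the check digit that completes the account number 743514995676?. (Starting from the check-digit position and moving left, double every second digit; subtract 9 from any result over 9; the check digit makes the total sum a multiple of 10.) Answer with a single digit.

6

Partial digits right→left: 6 7 6 5 9 9 4 1 5 3 4 7
Double every second digit counting from the check-digit position (so the 1st, 3rd, 5th, ... of the partial from the right).
  doubled (with −9 where >9): 3 3 9 8 1 8 → sum 32
  kept as-is: 7 5 9 1 3 7 → sum 32
Total = 32 + 32 = 64.
Check digit = (10 − (64 mod 10)) mod 10 = 6.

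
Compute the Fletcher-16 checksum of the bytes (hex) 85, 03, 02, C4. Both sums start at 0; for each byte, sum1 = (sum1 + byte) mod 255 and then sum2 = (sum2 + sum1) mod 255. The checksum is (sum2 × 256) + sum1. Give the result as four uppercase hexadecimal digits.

E74F

Running sums (mod 255):
  after byte 0 (85): sum1=133, sum2=133
  after byte 1 (03): sum1=136, sum2=14
  after byte 2 (02): sum1=138, sum2=152
  after byte 3 (C4): sum1=79, sum2=231
Checksum = sum2·256 + sum1 = 231·256 + 79 = 59215 = 0xE74F.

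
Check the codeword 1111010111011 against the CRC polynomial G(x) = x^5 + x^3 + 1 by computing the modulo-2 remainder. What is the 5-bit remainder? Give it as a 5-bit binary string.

Modulo-2 division of 1111010111011 by 101001:
  pos 0: 111101 XOR 101001 = 010100
  pos 1: 101000 XOR 101001 = 000001
  pos 6: 111101 XOR 101001 = 010100
  pos 7: 101001 XOR 101001 = 000000
Remainder = 00000 (zero — the frame passes the CRC check).

00000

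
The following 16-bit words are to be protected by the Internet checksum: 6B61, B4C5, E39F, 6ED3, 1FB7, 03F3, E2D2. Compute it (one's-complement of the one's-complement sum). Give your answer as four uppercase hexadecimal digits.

One's-complement addition (fold any carry out of bit 15 back into bit 0):
  0x6B61 + 0xB4C5 = 0x12026 → wrap carry → 0x2027
  0x2027 + 0xE39F = 0x103C6 → wrap carry → 0x03C7
  0x03C7 + 0x6ED3 = 0x0729A
  0x729A + 0x1FB7 = 0x09251
  0x9251 + 0x03F3 = 0x09644
  0x9644 + 0xE2D2 = 0x17916 → wrap carry → 0x7917
One's-complement sum = 0x7917.
Checksum = ~0x7917 & 0xFFFF = 0x86E8.

86E8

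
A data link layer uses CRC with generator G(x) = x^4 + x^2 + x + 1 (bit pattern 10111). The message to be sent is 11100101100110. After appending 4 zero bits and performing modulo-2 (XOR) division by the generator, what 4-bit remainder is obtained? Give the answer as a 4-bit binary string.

Append 4 zeros: 111001011001100000. Divide by 10111 (XOR where the leading bit is 1):
  pos 0: 11100 XOR 10111 = 01011
  pos 1: 10111 XOR 10111 = 00000
  pos 7: 11001 XOR 10111 = 01110
  pos 8: 11101 XOR 10111 = 01010
  pos 9: 10100 XOR 10111 = 00011
  pos 12: 11000 XOR 10111 = 01111
  pos 13: 11110 XOR 10111 = 01001
Remainder (last 4 bits) = 1001. This is the CRC / FCS.

1001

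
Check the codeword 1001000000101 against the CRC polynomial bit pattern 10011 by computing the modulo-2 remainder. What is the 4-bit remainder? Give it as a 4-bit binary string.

Modulo-2 division of 1001000000101 by 10011:
  pos 0: 10010 XOR 10011 = 00001
  pos 4: 10000 XOR 10011 = 00011
  pos 7: 11010 XOR 10011 = 01001
  pos 8: 10011 XOR 10011 = 00000
Remainder = 0000 (zero — the frame passes the CRC check).

0000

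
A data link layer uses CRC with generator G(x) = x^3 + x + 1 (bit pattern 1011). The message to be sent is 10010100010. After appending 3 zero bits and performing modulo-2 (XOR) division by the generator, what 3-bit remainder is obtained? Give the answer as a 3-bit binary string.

Append 3 zeros: 10010100010000. Divide by 1011 (XOR where the leading bit is 1):
  pos 0: 1001 XOR 1011 = 0010
  pos 2: 1001 XOR 1011 = 0010
  pos 4: 1000 XOR 1011 = 0011
  pos 6: 1101 XOR 1011 = 0110
  pos 7: 1100 XOR 1011 = 0111
  pos 8: 1110 XOR 1011 = 0101
  pos 9: 1010 XOR 1011 = 0001
Remainder (last 3 bits) = 010. This is the CRC / FCS.

010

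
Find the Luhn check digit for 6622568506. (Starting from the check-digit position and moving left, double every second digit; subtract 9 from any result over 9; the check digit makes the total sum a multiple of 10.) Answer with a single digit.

Partial digits right→left: 6 0 5 8 6 5 2 2 6 6
Double every second digit counting from the check-digit position (so the 1st, 3rd, 5th, ... of the partial from the right).
  doubled (with −9 where >9): 3 1 3 4 3 → sum 14
  kept as-is: 0 8 5 2 6 → sum 21
Total = 14 + 21 = 35.
Check digit = (10 − (35 mod 10)) mod 10 = 5.

5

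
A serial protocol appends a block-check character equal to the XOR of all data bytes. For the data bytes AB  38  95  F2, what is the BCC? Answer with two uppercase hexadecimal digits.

F4

XOR the bytes together:
  start with 0xAB
  0xAB ⊕ 0x38 = 0x93
  0x93 ⊕ 0x95 = 0x06
  0x06 ⊕ 0xF2 = 0xF4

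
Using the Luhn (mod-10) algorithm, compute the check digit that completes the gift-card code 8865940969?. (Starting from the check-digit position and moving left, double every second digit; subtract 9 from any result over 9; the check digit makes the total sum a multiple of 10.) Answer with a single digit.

Partial digits right→left: 9 6 9 0 4 9 5 6 8 8
Double every second digit counting from the check-digit position (so the 1st, 3rd, 5th, ... of the partial from the right).
  doubled (with −9 where >9): 9 9 8 1 7 → sum 34
  kept as-is: 6 0 9 6 8 → sum 29
Total = 34 + 29 = 63.
Check digit = (10 − (63 mod 10)) mod 10 = 7.

7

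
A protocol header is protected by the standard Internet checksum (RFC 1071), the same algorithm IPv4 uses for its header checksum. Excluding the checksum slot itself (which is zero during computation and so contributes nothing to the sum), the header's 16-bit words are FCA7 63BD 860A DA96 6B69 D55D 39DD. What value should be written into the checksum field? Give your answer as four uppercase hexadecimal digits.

One's-complement addition (fold any carry out of bit 15 back into bit 0):
  0xFCA7 + 0x63BD = 0x16064 → wrap carry → 0x6065
  0x6065 + 0x860A = 0x0E66F
  0xE66F + 0xDA96 = 0x1C105 → wrap carry → 0xC106
  0xC106 + 0x6B69 = 0x12C6F → wrap carry → 0x2C70
  0x2C70 + 0xD55D = 0x101CD → wrap carry → 0x01CE
  0x01CE + 0x39DD = 0x03BAB
One's-complement sum = 0x3BAB.
Checksum = ~0x3BAB & 0xFFFF = 0xC454.

C454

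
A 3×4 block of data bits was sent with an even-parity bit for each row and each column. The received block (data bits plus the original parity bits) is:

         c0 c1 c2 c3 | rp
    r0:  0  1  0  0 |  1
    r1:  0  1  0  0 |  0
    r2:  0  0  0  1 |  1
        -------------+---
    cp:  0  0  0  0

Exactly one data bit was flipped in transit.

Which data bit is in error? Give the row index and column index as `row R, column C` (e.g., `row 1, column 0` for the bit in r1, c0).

Recompute each row's even parity and compare to rp:
  r0: data parity 1, sent rp 1 → ok
  r1: data parity 1, sent rp 0 → mismatch
  r2: data parity 1, sent rp 1 → ok
Recompute each column's even parity and compare to cp:
  c0: data parity 0, sent cp 0 → ok
  c1: data parity 0, sent cp 0 → ok
  c2: data parity 0, sent cp 0 → ok
  c3: data parity 1, sent cp 0 → mismatch
Exactly one row (r1) and one column (c3) fail → the flipped bit is at their intersection.

row 1, column 3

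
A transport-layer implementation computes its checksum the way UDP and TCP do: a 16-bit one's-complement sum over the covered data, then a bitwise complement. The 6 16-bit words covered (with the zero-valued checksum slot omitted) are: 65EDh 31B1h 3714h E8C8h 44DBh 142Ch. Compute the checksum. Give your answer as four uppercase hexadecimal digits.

EF7C

One's-complement addition (fold any carry out of bit 15 back into bit 0):
  0x65ED + 0x31B1 = 0x0979E
  0x979E + 0x3714 = 0x0CEB2
  0xCEB2 + 0xE8C8 = 0x1B77A → wrap carry → 0xB77B
  0xB77B + 0x44DB = 0x0FC56
  0xFC56 + 0x142C = 0x11082 → wrap carry → 0x1083
One's-complement sum = 0x1083.
Checksum = ~0x1083 & 0xFFFF = 0xEF7C.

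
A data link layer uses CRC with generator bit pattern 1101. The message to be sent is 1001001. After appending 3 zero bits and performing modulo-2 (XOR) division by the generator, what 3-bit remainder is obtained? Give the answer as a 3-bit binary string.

Append 3 zeros: 1001001000. Divide by 1101 (XOR where the leading bit is 1):
  pos 0: 1001 XOR 1101 = 0100
  pos 1: 1000 XOR 1101 = 0101
  pos 2: 1010 XOR 1101 = 0111
  pos 3: 1111 XOR 1101 = 0010
  pos 5: 1000 XOR 1101 = 0101
  pos 6: 1010 XOR 1101 = 0111
Remainder (last 3 bits) = 111. This is the CRC / FCS.

111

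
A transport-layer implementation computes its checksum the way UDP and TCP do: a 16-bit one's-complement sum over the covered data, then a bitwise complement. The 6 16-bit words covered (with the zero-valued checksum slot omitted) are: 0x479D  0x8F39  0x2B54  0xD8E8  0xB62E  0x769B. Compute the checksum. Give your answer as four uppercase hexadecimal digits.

F821

One's-complement addition (fold any carry out of bit 15 back into bit 0):
  0x479D + 0x8F39 = 0x0D6D6
  0xD6D6 + 0x2B54 = 0x1022A → wrap carry → 0x022B
  0x022B + 0xD8E8 = 0x0DB13
  0xDB13 + 0xB62E = 0x19141 → wrap carry → 0x9142
  0x9142 + 0x769B = 0x107DD → wrap carry → 0x07DE
One's-complement sum = 0x07DE.
Checksum = ~0x07DE & 0xFFFF = 0xF821.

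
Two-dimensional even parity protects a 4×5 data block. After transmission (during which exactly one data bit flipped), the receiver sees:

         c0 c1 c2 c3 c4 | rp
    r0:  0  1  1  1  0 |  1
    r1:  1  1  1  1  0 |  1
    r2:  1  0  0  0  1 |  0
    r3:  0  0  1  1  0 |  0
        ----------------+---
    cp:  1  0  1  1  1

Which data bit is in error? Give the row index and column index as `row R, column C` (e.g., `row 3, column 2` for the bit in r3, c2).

Recompute each row's even parity and compare to rp:
  r0: data parity 1, sent rp 1 → ok
  r1: data parity 0, sent rp 1 → mismatch
  r2: data parity 0, sent rp 0 → ok
  r3: data parity 0, sent rp 0 → ok
Recompute each column's even parity and compare to cp:
  c0: data parity 0, sent cp 1 → mismatch
  c1: data parity 0, sent cp 0 → ok
  c2: data parity 1, sent cp 1 → ok
  c3: data parity 1, sent cp 1 → ok
  c4: data parity 1, sent cp 1 → ok
Exactly one row (r1) and one column (c0) fail → the flipped bit is at their intersection.

row 1, column 0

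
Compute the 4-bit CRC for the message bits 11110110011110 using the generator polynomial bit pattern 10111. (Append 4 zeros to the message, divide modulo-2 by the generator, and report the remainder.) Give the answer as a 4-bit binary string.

0000

Append 4 zeros: 111101100111100000. Divide by 10111 (XOR where the leading bit is 1):
  pos 0: 11110 XOR 10111 = 01001
  pos 1: 10011 XOR 10111 = 00100
  pos 3: 10010 XOR 10111 = 00101
  pos 5: 10101 XOR 10111 = 00010
  pos 8: 10111 XOR 10111 = 00000
Remainder (last 4 bits) = 0000. This is the CRC / FCS.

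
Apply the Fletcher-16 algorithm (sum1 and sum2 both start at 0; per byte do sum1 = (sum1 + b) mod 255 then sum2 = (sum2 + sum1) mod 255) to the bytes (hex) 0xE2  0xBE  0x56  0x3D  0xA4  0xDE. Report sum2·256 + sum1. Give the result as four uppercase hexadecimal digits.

Running sums (mod 255):
  after byte 0 (0xE2): sum1=226, sum2=226
  after byte 1 (0xBE): sum1=161, sum2=132
  after byte 2 (0x56): sum1=247, sum2=124
  after byte 3 (0x3D): sum1=53, sum2=177
  after byte 4 (0xA4): sum1=217, sum2=139
  after byte 5 (0xDE): sum1=184, sum2=68
Checksum = sum2·256 + sum1 = 68·256 + 184 = 17592 = 0x44B8.

44B8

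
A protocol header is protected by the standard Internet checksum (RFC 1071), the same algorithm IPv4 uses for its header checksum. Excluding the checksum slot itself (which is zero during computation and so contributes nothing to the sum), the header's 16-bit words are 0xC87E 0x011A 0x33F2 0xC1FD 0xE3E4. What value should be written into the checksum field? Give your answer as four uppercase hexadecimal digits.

One's-complement addition (fold any carry out of bit 15 back into bit 0):
  0xC87E + 0x011A = 0x0C998
  0xC998 + 0x33F2 = 0x0FD8A
  0xFD8A + 0xC1FD = 0x1BF87 → wrap carry → 0xBF88
  0xBF88 + 0xE3E4 = 0x1A36C → wrap carry → 0xA36D
One's-complement sum = 0xA36D.
Checksum = ~0xA36D & 0xFFFF = 0x5C92.

5C92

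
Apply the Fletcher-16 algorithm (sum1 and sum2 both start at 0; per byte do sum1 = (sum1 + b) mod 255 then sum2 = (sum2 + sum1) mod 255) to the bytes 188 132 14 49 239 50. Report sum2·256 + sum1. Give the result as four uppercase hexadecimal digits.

Running sums (mod 255):
  after byte 0 (188): sum1=188, sum2=188
  after byte 1 (132): sum1=65, sum2=253
  after byte 2 (14): sum1=79, sum2=77
  after byte 3 (49): sum1=128, sum2=205
  after byte 4 (239): sum1=112, sum2=62
  after byte 5 (50): sum1=162, sum2=224
Checksum = sum2·256 + sum1 = 224·256 + 162 = 57506 = 0xE0A2.

E0A2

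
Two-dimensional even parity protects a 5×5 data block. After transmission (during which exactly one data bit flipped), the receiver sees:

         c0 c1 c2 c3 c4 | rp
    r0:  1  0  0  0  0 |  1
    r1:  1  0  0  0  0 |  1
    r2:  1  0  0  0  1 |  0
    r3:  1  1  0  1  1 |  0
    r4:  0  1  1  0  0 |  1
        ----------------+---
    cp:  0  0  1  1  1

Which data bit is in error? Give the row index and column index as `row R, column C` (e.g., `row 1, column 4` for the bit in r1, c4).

Recompute each row's even parity and compare to rp:
  r0: data parity 1, sent rp 1 → ok
  r1: data parity 1, sent rp 1 → ok
  r2: data parity 0, sent rp 0 → ok
  r3: data parity 0, sent rp 0 → ok
  r4: data parity 0, sent rp 1 → mismatch
Recompute each column's even parity and compare to cp:
  c0: data parity 0, sent cp 0 → ok
  c1: data parity 0, sent cp 0 → ok
  c2: data parity 1, sent cp 1 → ok
  c3: data parity 1, sent cp 1 → ok
  c4: data parity 0, sent cp 1 → mismatch
Exactly one row (r4) and one column (c4) fail → the flipped bit is at their intersection.

row 4, column 4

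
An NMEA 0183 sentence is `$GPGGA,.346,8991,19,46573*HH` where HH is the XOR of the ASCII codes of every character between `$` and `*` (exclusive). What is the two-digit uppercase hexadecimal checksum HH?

XOR the ASCII codes of the payload characters:
  'G' = 0x47 → acc = 0x47
  'P' = 0x50 → acc = 0x17
  'G' = 0x47 → acc = 0x50
  'G' = 0x47 → acc = 0x17
  'A' = 0x41 → acc = 0x56
  ',' = 0x2C → acc = 0x7A
  '.' = 0x2E → acc = 0x54
  '3' = 0x33 → acc = 0x67
  '4' = 0x34 → acc = 0x53
  '6' = 0x36 → acc = 0x65
  ',' = 0x2C → acc = 0x49
  '8' = 0x38 → acc = 0x71
  '9' = 0x39 → acc = 0x48
  '9' = 0x39 → acc = 0x71
  '1' = 0x31 → acc = 0x40
  ',' = 0x2C → acc = 0x6C
  '1' = 0x31 → acc = 0x5D
  '9' = 0x39 → acc = 0x64
  ',' = 0x2C → acc = 0x48
  '4' = 0x34 → acc = 0x7C
  '6' = 0x36 → acc = 0x4A
  '5' = 0x35 → acc = 0x7F
  '7' = 0x37 → acc = 0x48
  '3' = 0x33 → acc = 0x7B
Checksum = 0x7B.

7B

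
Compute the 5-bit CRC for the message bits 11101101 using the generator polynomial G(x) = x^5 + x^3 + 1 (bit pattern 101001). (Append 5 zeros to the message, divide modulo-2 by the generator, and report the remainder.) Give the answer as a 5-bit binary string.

11100

Append 5 zeros: 1110110100000. Divide by 101001 (XOR where the leading bit is 1):
  pos 0: 111011 XOR 101001 = 010010
  pos 1: 100100 XOR 101001 = 001101
  pos 3: 110110 XOR 101001 = 011111
  pos 4: 111110 XOR 101001 = 010111
  pos 5: 101110 XOR 101001 = 000111
Remainder (last 5 bits) = 11100. This is the CRC / FCS.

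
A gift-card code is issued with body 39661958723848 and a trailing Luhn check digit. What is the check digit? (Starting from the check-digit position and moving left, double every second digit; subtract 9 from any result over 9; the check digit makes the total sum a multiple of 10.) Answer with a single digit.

5

Partial digits right→left: 8 4 8 3 2 7 8 5 9 1 6 6 9 3
Double every second digit counting from the check-digit position (so the 1st, 3rd, 5th, ... of the partial from the right).
  doubled (with −9 where >9): 7 7 4 7 9 3 9 → sum 46
  kept as-is: 4 3 7 5 1 6 3 → sum 29
Total = 46 + 29 = 75.
Check digit = (10 − (75 mod 10)) mod 10 = 5.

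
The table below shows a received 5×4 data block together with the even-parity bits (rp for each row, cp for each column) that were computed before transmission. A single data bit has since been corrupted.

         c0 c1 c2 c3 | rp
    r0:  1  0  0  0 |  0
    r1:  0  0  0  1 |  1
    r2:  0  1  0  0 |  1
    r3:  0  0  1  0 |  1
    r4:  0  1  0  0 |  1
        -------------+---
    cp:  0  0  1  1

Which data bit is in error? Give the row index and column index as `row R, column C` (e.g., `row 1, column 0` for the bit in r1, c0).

row 0, column 0

Recompute each row's even parity and compare to rp:
  r0: data parity 1, sent rp 0 → mismatch
  r1: data parity 1, sent rp 1 → ok
  r2: data parity 1, sent rp 1 → ok
  r3: data parity 1, sent rp 1 → ok
  r4: data parity 1, sent rp 1 → ok
Recompute each column's even parity and compare to cp:
  c0: data parity 1, sent cp 0 → mismatch
  c1: data parity 0, sent cp 0 → ok
  c2: data parity 1, sent cp 1 → ok
  c3: data parity 1, sent cp 1 → ok
Exactly one row (r0) and one column (c0) fail → the flipped bit is at their intersection.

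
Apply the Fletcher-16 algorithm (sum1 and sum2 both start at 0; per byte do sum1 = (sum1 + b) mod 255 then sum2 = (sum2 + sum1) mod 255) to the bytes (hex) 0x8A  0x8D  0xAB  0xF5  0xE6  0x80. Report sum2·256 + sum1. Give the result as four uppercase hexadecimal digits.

Running sums (mod 255):
  after byte 0 (0x8A): sum1=138, sum2=138
  after byte 1 (0x8D): sum1=24, sum2=162
  after byte 2 (0xAB): sum1=195, sum2=102
  after byte 3 (0xF5): sum1=185, sum2=32
  after byte 4 (0xE6): sum1=160, sum2=192
  after byte 5 (0x80): sum1=33, sum2=225
Checksum = sum2·256 + sum1 = 225·256 + 33 = 57633 = 0xE121.

E121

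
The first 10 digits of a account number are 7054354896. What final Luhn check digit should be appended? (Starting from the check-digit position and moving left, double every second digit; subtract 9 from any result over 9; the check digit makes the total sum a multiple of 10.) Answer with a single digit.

Partial digits right→left: 6 9 8 4 5 3 4 5 0 7
Double every second digit counting from the check-digit position (so the 1st, 3rd, 5th, ... of the partial from the right).
  doubled (with −9 where >9): 3 7 1 8 0 → sum 19
  kept as-is: 9 4 3 5 7 → sum 28
Total = 19 + 28 = 47.
Check digit = (10 − (47 mod 10)) mod 10 = 3.

3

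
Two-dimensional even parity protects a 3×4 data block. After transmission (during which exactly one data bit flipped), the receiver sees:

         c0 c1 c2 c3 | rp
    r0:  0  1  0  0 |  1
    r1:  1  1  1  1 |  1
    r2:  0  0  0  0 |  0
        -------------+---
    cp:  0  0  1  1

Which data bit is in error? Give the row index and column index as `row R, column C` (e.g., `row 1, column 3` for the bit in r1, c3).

Recompute each row's even parity and compare to rp:
  r0: data parity 1, sent rp 1 → ok
  r1: data parity 0, sent rp 1 → mismatch
  r2: data parity 0, sent rp 0 → ok
Recompute each column's even parity and compare to cp:
  c0: data parity 1, sent cp 0 → mismatch
  c1: data parity 0, sent cp 0 → ok
  c2: data parity 1, sent cp 1 → ok
  c3: data parity 1, sent cp 1 → ok
Exactly one row (r1) and one column (c0) fail → the flipped bit is at their intersection.

row 1, column 0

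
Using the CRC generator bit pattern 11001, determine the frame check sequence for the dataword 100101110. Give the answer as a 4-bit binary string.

Append 4 zeros: 1001011100000. Divide by 11001 (XOR where the leading bit is 1):
  pos 0: 10010 XOR 11001 = 01011
  pos 1: 10111 XOR 11001 = 01110
  pos 2: 11101 XOR 11001 = 00100
  pos 4: 10010 XOR 11001 = 01011
  pos 5: 10110 XOR 11001 = 01111
  pos 6: 11110 XOR 11001 = 00111
  pos 8: 11100 XOR 11001 = 00101
Remainder (last 4 bits) = 0101. This is the CRC / FCS.

0101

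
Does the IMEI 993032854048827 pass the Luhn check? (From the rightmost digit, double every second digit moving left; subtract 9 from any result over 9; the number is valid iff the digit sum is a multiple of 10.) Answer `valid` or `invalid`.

invalid

From the right, keep odd positions and double even positions (subtract 9 from any doubled value over 9):
  doubled (positions 2,4,...): 4 7 0 1 4 0 9 → sum 25
  kept (positions 1,3,...): 7 8 4 4 8 3 3 9 → sum 46
Total = 71.
71 mod 10 = 1, so the number is invalid.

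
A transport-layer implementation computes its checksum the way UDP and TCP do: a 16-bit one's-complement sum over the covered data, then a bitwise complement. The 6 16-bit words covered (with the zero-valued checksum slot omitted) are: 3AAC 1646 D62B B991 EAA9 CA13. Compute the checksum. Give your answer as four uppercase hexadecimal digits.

6A92

One's-complement addition (fold any carry out of bit 15 back into bit 0):
  0x3AAC + 0x1646 = 0x050F2
  0x50F2 + 0xD62B = 0x1271D → wrap carry → 0x271E
  0x271E + 0xB991 = 0x0E0AF
  0xE0AF + 0xEAA9 = 0x1CB58 → wrap carry → 0xCB59
  0xCB59 + 0xCA13 = 0x1956C → wrap carry → 0x956D
One's-complement sum = 0x956D.
Checksum = ~0x956D & 0xFFFF = 0x6A92.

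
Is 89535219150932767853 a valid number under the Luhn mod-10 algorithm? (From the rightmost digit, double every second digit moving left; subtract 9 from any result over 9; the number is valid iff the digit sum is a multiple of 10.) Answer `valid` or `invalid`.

invalid

From the right, keep odd positions and double even positions (subtract 9 from any doubled value over 9):
  doubled (positions 2,4,...): 1 5 5 6 0 2 2 1 1 7 → sum 30
  kept (positions 1,3,...): 3 8 6 2 9 5 9 2 3 9 → sum 56
Total = 86.
86 mod 10 = 6, so the number is invalid.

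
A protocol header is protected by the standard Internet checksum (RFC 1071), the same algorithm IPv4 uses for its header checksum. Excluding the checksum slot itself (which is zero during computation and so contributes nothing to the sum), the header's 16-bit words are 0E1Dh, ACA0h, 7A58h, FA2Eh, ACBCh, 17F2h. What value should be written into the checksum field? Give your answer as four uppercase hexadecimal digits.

0C0C

One's-complement addition (fold any carry out of bit 15 back into bit 0):
  0x0E1D + 0xACA0 = 0x0BABD
  0xBABD + 0x7A58 = 0x13515 → wrap carry → 0x3516
  0x3516 + 0xFA2E = 0x12F44 → wrap carry → 0x2F45
  0x2F45 + 0xACBC = 0x0DC01
  0xDC01 + 0x17F2 = 0x0F3F3
One's-complement sum = 0xF3F3.
Checksum = ~0xF3F3 & 0xFFFF = 0x0C0C.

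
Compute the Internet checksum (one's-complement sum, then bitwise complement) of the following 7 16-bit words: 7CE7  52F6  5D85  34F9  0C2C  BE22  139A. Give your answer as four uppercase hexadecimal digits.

One's-complement addition (fold any carry out of bit 15 back into bit 0):
  0x7CE7 + 0x52F6 = 0x0CFDD
  0xCFDD + 0x5D85 = 0x12D62 → wrap carry → 0x2D63
  0x2D63 + 0x34F9 = 0x0625C
  0x625C + 0x0C2C = 0x06E88
  0x6E88 + 0xBE22 = 0x12CAA → wrap carry → 0x2CAB
  0x2CAB + 0x139A = 0x04045
One's-complement sum = 0x4045.
Checksum = ~0x4045 & 0xFFFF = 0xBFBA.

BFBA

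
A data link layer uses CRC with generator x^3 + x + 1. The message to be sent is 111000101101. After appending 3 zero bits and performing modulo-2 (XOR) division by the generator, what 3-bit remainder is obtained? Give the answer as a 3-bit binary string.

Append 3 zeros: 111000101101000. Divide by 1011 (XOR where the leading bit is 1):
  pos 0: 1110 XOR 1011 = 0101
  pos 1: 1010 XOR 1011 = 0001
  pos 4: 1010 XOR 1011 = 0001
  pos 7: 1110 XOR 1011 = 0101
  pos 8: 1011 XOR 1011 = 0000
Remainder (last 3 bits) = 000. This is the CRC / FCS.

000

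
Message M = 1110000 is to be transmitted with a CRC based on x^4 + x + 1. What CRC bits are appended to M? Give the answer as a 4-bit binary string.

1000

Append 4 zeros: 11100000000. Divide by 10011 (XOR where the leading bit is 1):
  pos 0: 11100 XOR 10011 = 01111
  pos 1: 11110 XOR 10011 = 01101
  pos 2: 11010 XOR 10011 = 01001
  pos 3: 10010 XOR 10011 = 00001
Remainder (last 4 bits) = 1000. This is the CRC / FCS.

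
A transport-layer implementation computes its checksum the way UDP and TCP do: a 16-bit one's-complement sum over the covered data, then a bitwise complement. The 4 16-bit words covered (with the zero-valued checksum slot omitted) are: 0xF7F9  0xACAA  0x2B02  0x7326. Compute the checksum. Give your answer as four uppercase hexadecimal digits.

BD32

One's-complement addition (fold any carry out of bit 15 back into bit 0):
  0xF7F9 + 0xACAA = 0x1A4A3 → wrap carry → 0xA4A4
  0xA4A4 + 0x2B02 = 0x0CFA6
  0xCFA6 + 0x7326 = 0x142CC → wrap carry → 0x42CD
One's-complement sum = 0x42CD.
Checksum = ~0x42CD & 0xFFFF = 0xBD32.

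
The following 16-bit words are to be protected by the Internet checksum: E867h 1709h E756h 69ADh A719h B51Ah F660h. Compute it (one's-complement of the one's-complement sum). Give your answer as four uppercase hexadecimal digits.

5CF5

One's-complement addition (fold any carry out of bit 15 back into bit 0):
  0xE867 + 0x1709 = 0x0FF70
  0xFF70 + 0xE756 = 0x1E6C6 → wrap carry → 0xE6C7
  0xE6C7 + 0x69AD = 0x15074 → wrap carry → 0x5075
  0x5075 + 0xA719 = 0x0F78E
  0xF78E + 0xB51A = 0x1ACA8 → wrap carry → 0xACA9
  0xACA9 + 0xF660 = 0x1A309 → wrap carry → 0xA30A
One's-complement sum = 0xA30A.
Checksum = ~0xA30A & 0xFFFF = 0x5CF5.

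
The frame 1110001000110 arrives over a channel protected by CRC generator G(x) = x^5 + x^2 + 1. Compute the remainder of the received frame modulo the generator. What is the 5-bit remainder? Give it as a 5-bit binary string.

10100

Modulo-2 division of 1110001000110 by 100101:
  pos 0: 111000 XOR 100101 = 011101
  pos 1: 111011 XOR 100101 = 011110
  pos 2: 111100 XOR 100101 = 011001
  pos 3: 110010 XOR 100101 = 010111
  pos 4: 101110 XOR 100101 = 001011
  pos 6: 101111 XOR 100101 = 001010
Remainder = 10100 (nonzero — an error is detected).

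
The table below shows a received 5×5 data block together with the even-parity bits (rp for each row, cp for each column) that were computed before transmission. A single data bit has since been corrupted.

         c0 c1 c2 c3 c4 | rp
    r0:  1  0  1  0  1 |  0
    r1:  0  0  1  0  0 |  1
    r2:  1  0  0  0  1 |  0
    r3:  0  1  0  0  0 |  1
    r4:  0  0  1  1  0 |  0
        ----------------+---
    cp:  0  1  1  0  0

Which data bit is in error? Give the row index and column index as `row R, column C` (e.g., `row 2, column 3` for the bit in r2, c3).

row 0, column 3

Recompute each row's even parity and compare to rp:
  r0: data parity 1, sent rp 0 → mismatch
  r1: data parity 1, sent rp 1 → ok
  r2: data parity 0, sent rp 0 → ok
  r3: data parity 1, sent rp 1 → ok
  r4: data parity 0, sent rp 0 → ok
Recompute each column's even parity and compare to cp:
  c0: data parity 0, sent cp 0 → ok
  c1: data parity 1, sent cp 1 → ok
  c2: data parity 1, sent cp 1 → ok
  c3: data parity 1, sent cp 0 → mismatch
  c4: data parity 0, sent cp 0 → ok
Exactly one row (r0) and one column (c3) fail → the flipped bit is at their intersection.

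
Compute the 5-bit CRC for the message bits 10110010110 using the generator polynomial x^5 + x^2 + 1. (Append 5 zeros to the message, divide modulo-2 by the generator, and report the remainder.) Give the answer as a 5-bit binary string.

01001

Append 5 zeros: 1011001011000000. Divide by 100101 (XOR where the leading bit is 1):
  pos 0: 101100 XOR 100101 = 001001
  pos 2: 100110 XOR 100101 = 000011
  pos 6: 111100 XOR 100101 = 011001
  pos 7: 110010 XOR 100101 = 010111
  pos 8: 101110 XOR 100101 = 001011
  pos 10: 101100 XOR 100101 = 001001
Remainder (last 5 bits) = 01001. This is the CRC / FCS.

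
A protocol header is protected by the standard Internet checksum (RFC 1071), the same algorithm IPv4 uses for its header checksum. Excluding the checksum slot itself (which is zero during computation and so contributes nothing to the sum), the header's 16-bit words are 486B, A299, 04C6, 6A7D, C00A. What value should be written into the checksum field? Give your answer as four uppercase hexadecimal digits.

E5AC

One's-complement addition (fold any carry out of bit 15 back into bit 0):
  0x486B + 0xA299 = 0x0EB04
  0xEB04 + 0x04C6 = 0x0EFCA
  0xEFCA + 0x6A7D = 0x15A47 → wrap carry → 0x5A48
  0x5A48 + 0xC00A = 0x11A52 → wrap carry → 0x1A53
One's-complement sum = 0x1A53.
Checksum = ~0x1A53 & 0xFFFF = 0xE5AC.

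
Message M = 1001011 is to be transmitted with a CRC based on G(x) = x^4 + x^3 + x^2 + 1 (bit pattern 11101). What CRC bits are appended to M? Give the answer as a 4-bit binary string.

Append 4 zeros: 10010110000. Divide by 11101 (XOR where the leading bit is 1):
  pos 0: 10010 XOR 11101 = 01111
  pos 1: 11111 XOR 11101 = 00010
  pos 4: 10100 XOR 11101 = 01001
  pos 5: 10010 XOR 11101 = 01111
  pos 6: 11110 XOR 11101 = 00011
Remainder (last 4 bits) = 0011. This is the CRC / FCS.

0011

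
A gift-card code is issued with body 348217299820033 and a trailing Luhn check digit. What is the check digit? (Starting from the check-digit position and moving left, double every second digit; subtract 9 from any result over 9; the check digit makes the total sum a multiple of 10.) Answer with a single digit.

Partial digits right→left: 3 3 0 0 2 8 9 9 2 7 1 2 8 4 3
Double every second digit counting from the check-digit position (so the 1st, 3rd, 5th, ... of the partial from the right).
  doubled (with −9 where >9): 6 0 4 9 4 2 7 6 → sum 38
  kept as-is: 3 0 8 9 7 2 4 → sum 33
Total = 38 + 33 = 71.
Check digit = (10 − (71 mod 10)) mod 10 = 9.

9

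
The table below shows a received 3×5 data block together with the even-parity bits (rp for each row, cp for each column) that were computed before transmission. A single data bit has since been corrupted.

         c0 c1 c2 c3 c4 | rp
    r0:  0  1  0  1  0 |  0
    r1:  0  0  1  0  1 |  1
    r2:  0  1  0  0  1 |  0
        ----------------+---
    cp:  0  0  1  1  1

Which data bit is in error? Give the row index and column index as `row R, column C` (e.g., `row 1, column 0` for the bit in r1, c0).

Recompute each row's even parity and compare to rp:
  r0: data parity 0, sent rp 0 → ok
  r1: data parity 0, sent rp 1 → mismatch
  r2: data parity 0, sent rp 0 → ok
Recompute each column's even parity and compare to cp:
  c0: data parity 0, sent cp 0 → ok
  c1: data parity 0, sent cp 0 → ok
  c2: data parity 1, sent cp 1 → ok
  c3: data parity 1, sent cp 1 → ok
  c4: data parity 0, sent cp 1 → mismatch
Exactly one row (r1) and one column (c4) fail → the flipped bit is at their intersection.

row 1, column 4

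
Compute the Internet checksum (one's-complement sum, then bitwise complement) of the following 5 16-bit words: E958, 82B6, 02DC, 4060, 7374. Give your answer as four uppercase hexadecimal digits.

One's-complement addition (fold any carry out of bit 15 back into bit 0):
  0xE958 + 0x82B6 = 0x16C0E → wrap carry → 0x6C0F
  0x6C0F + 0x02DC = 0x06EEB
  0x6EEB + 0x4060 = 0x0AF4B
  0xAF4B + 0x7374 = 0x122BF → wrap carry → 0x22C0
One's-complement sum = 0x22C0.
Checksum = ~0x22C0 & 0xFFFF = 0xDD3F.

DD3F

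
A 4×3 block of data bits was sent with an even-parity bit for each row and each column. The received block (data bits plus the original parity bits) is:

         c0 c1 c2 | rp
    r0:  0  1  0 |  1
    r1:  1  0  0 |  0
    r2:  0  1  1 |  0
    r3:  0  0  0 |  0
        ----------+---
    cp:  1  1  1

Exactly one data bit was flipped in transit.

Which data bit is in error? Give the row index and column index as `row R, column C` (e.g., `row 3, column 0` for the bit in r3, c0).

Recompute each row's even parity and compare to rp:
  r0: data parity 1, sent rp 1 → ok
  r1: data parity 1, sent rp 0 → mismatch
  r2: data parity 0, sent rp 0 → ok
  r3: data parity 0, sent rp 0 → ok
Recompute each column's even parity and compare to cp:
  c0: data parity 1, sent cp 1 → ok
  c1: data parity 0, sent cp 1 → mismatch
  c2: data parity 1, sent cp 1 → ok
Exactly one row (r1) and one column (c1) fail → the flipped bit is at their intersection.

row 1, column 1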